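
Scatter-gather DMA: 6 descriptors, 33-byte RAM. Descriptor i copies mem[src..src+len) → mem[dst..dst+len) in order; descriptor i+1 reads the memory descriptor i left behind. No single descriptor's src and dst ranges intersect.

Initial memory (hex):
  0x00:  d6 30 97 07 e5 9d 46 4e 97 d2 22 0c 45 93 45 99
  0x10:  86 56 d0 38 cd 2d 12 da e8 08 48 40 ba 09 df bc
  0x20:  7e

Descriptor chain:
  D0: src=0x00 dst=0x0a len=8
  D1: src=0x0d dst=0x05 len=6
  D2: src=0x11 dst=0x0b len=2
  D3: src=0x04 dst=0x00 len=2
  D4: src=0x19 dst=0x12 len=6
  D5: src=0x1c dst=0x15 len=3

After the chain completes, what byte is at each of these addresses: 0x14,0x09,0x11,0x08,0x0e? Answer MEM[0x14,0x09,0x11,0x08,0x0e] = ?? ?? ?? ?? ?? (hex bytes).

[0] 0x00->0x0a len=8 : d6 30 97 07 e5 9d 46 4e
[1] 0x0d->0x05 len=6 : 07 e5 9d 46 4e d0
[2] 0x11->0x0b len=2 : 4e d0
[3] 0x04->0x00 len=2 : e5 07
[4] 0x19->0x12 len=6 : 08 48 40 ba 09 df
[5] 0x1c->0x15 len=3 : ba 09 df
query mem[0x14]=0x40, mem[0x09]=0x4e, mem[0x11]=0x4e, mem[0x08]=0x46, mem[0x0e]=0xe5

MEM[0x14,0x09,0x11,0x08,0x0e] = 40 4e 4e 46 e5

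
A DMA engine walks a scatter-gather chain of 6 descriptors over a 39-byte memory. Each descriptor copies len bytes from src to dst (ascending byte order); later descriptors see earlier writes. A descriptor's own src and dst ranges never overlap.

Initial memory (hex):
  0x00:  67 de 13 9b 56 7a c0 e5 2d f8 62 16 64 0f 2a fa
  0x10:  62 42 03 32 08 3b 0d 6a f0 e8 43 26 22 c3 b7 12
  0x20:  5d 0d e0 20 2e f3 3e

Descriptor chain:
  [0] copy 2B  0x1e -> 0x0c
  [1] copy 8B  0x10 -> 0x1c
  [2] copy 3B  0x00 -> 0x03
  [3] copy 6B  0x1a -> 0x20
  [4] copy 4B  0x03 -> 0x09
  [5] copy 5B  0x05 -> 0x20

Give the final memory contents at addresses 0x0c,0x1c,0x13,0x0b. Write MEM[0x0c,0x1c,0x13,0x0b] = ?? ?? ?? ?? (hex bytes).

MEM[0x0c,0x1c,0x13,0x0b] = c0 62 32 13

#0 dst[0x0c+2] := {0xb7,0x12}
#1 dst[0x1c+8] := {0x62,0x42,0x03,0x32,0x08,0x3b,0x0d,0x6a}
#2 dst[0x03+3] := {0x67,0xde,0x13}
#3 dst[0x20+6] := {0x43,0x26,0x62,0x42,0x03,0x32}
#4 dst[0x09+4] := {0x67,0xde,0x13,0xc0}
#5 dst[0x20+5] := {0x13,0xc0,0xe5,0x2d,0x67}
query mem[0x0c]=0xc0, mem[0x1c]=0x62, mem[0x13]=0x32, mem[0x0b]=0x13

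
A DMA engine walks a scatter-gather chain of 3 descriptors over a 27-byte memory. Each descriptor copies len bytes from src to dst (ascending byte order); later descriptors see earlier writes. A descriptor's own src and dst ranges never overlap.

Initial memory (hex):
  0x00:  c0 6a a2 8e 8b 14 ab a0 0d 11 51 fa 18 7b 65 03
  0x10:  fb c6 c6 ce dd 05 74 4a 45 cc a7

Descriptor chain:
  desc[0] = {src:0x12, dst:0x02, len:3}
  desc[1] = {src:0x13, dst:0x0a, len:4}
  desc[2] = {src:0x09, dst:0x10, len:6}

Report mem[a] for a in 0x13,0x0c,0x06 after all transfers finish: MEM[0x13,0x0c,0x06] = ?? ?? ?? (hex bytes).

MEM[0x13,0x0c,0x06] = 05 05 ab

[0] 0x12->0x02 len=3 : c6 ce dd
[1] 0x13->0x0a len=4 : ce dd 05 74
[2] 0x09->0x10 len=6 : 11 ce dd 05 74 65
query mem[0x13]=0x05, mem[0x0c]=0x05, mem[0x06]=0xab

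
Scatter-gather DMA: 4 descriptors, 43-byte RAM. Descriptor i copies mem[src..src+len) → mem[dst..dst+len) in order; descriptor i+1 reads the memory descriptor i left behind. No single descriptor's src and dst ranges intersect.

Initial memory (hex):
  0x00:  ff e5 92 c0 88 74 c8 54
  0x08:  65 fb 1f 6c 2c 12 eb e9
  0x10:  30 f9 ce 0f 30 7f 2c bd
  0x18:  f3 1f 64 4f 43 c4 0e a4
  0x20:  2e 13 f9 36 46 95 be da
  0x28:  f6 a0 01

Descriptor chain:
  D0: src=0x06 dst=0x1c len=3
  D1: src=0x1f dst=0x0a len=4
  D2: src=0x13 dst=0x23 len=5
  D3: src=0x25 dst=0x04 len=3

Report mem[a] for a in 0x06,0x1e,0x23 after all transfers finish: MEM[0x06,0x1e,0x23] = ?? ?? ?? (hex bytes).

D0: mem[0x1c..0x1e] <- [c8 54 65]
D1: mem[0x0a..0x0d] <- [a4 2e 13 f9]
D2: mem[0x23..0x27] <- [0f 30 7f 2c bd]
D3: mem[0x04..0x06] <- [7f 2c bd]
query mem[0x06]=0xbd, mem[0x1e]=0x65, mem[0x23]=0x0f

MEM[0x06,0x1e,0x23] = bd 65 0f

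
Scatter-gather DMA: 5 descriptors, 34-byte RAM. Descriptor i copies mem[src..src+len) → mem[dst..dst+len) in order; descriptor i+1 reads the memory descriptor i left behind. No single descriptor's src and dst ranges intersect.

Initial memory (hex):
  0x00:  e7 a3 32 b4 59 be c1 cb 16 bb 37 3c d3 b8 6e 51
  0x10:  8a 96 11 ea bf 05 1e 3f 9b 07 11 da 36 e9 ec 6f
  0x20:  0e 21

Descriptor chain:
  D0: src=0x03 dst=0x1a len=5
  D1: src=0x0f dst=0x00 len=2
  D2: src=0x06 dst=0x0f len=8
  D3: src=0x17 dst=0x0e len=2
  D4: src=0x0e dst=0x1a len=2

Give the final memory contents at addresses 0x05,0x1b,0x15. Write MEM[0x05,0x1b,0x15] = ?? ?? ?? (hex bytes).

MEM[0x05,0x1b,0x15] = be 9b d3

  after D0: wrote 5B at 0x1a = b459bec1cb
  after D1: wrote 2B at 0x00 = 518a
  after D2: wrote 8B at 0x0f = c1cb16bb373cd3b8
  after D3: wrote 2B at 0x0e = 3f9b
  after D4: wrote 2B at 0x1a = 3f9b
query mem[0x05]=0xbe, mem[0x1b]=0x9b, mem[0x15]=0xd3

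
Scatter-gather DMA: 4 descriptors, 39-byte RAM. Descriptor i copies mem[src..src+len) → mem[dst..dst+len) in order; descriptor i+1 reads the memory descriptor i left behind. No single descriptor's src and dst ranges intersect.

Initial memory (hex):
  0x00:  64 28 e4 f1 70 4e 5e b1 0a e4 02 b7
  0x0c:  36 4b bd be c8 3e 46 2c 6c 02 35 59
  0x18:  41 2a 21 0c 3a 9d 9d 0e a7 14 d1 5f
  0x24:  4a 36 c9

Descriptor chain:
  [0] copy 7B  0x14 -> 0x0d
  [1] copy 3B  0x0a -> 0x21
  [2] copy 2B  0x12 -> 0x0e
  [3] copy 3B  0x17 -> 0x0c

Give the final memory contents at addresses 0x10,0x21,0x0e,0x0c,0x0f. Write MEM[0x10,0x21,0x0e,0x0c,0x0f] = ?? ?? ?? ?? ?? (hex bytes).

  after D0: wrote 7B at 0x0d = 6c023559412a21
  after D1: wrote 3B at 0x21 = 02b736
  after D2: wrote 2B at 0x0e = 2a21
  after D3: wrote 3B at 0x0c = 59412a
query mem[0x10]=0x59, mem[0x21]=0x02, mem[0x0e]=0x2a, mem[0x0c]=0x59, mem[0x0f]=0x21

MEM[0x10,0x21,0x0e,0x0c,0x0f] = 59 02 2a 59 21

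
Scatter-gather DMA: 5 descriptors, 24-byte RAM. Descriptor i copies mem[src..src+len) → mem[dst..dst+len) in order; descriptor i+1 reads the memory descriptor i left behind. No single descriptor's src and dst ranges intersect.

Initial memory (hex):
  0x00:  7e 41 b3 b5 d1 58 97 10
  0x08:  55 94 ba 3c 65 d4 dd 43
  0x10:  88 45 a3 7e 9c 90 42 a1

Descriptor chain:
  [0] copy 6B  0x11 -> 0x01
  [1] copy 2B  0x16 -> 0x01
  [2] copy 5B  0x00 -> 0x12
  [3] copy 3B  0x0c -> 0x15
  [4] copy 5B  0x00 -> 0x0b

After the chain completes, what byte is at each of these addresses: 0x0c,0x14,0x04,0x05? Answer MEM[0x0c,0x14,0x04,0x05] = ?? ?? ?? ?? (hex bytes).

#0 dst[0x01+6] := {0x45,0xa3,0x7e,0x9c,0x90,0x42}
#1 dst[0x01+2] := {0x42,0xa1}
#2 dst[0x12+5] := {0x7e,0x42,0xa1,0x7e,0x9c}
#3 dst[0x15+3] := {0x65,0xd4,0xdd}
#4 dst[0x0b+5] := {0x7e,0x42,0xa1,0x7e,0x9c}
query mem[0x0c]=0x42, mem[0x14]=0xa1, mem[0x04]=0x9c, mem[0x05]=0x90

MEM[0x0c,0x14,0x04,0x05] = 42 a1 9c 90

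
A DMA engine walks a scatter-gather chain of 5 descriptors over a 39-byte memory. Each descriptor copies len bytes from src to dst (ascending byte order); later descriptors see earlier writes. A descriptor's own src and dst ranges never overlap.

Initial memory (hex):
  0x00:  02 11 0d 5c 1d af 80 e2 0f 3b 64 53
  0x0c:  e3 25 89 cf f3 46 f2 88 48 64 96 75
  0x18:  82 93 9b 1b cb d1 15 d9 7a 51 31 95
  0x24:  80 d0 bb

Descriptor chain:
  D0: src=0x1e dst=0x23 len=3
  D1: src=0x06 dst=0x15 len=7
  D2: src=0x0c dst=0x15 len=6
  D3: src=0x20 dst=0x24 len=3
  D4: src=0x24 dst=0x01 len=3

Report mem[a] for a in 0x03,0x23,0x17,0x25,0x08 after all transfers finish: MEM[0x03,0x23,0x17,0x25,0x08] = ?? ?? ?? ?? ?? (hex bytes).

MEM[0x03,0x23,0x17,0x25,0x08] = 31 15 89 51 0f

[0] 0x1e->0x23 len=3 : 15 d9 7a
[1] 0x06->0x15 len=7 : 80 e2 0f 3b 64 53 e3
[2] 0x0c->0x15 len=6 : e3 25 89 cf f3 46
[3] 0x20->0x24 len=3 : 7a 51 31
[4] 0x24->0x01 len=3 : 7a 51 31
query mem[0x03]=0x31, mem[0x23]=0x15, mem[0x17]=0x89, mem[0x25]=0x51, mem[0x08]=0x0f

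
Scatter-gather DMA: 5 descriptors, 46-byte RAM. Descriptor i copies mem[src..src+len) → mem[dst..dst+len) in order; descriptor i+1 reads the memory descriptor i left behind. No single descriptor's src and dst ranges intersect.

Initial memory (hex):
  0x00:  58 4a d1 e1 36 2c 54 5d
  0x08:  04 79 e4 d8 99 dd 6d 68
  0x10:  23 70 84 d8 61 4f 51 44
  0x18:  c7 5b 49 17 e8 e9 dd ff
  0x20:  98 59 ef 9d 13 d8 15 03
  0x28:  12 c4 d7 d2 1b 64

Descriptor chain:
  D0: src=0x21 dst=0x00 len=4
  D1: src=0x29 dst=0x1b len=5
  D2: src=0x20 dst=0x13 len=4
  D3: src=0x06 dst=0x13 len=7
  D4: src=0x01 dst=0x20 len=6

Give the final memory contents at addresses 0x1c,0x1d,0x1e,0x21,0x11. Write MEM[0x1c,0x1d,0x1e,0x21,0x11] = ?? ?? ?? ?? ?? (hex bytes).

#0 dst[0x00+4] := {0x59,0xef,0x9d,0x13}
#1 dst[0x1b+5] := {0xc4,0xd7,0xd2,0x1b,0x64}
#2 dst[0x13+4] := {0x98,0x59,0xef,0x9d}
#3 dst[0x13+7] := {0x54,0x5d,0x04,0x79,0xe4,0xd8,0x99}
#4 dst[0x20+6] := {0xef,0x9d,0x13,0x36,0x2c,0x54}
query mem[0x1c]=0xd7, mem[0x1d]=0xd2, mem[0x1e]=0x1b, mem[0x21]=0x9d, mem[0x11]=0x70

MEM[0x1c,0x1d,0x1e,0x21,0x11] = d7 d2 1b 9d 70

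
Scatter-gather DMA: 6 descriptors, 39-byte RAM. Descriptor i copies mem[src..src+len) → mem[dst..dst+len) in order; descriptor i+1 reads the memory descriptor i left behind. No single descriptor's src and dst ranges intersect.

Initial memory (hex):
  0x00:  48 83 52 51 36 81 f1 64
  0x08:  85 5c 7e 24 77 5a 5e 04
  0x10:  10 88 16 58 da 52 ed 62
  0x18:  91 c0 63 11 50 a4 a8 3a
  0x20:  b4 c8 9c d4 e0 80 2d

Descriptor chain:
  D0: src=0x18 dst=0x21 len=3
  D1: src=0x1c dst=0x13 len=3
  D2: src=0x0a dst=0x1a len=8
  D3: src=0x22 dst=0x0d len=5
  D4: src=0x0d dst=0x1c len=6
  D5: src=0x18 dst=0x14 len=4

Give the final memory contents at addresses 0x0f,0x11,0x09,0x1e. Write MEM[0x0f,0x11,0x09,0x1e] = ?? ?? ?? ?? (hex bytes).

[0] 0x18->0x21 len=3 : 91 c0 63
[1] 0x1c->0x13 len=3 : 50 a4 a8
[2] 0x0a->0x1a len=8 : 7e 24 77 5a 5e 04 10 88
[3] 0x22->0x0d len=5 : c0 63 e0 80 2d
[4] 0x0d->0x1c len=6 : c0 63 e0 80 2d 16
[5] 0x18->0x14 len=4 : 91 c0 7e 24
query mem[0x0f]=0xe0, mem[0x11]=0x2d, mem[0x09]=0x5c, mem[0x1e]=0xe0

MEM[0x0f,0x11,0x09,0x1e] = e0 2d 5c e0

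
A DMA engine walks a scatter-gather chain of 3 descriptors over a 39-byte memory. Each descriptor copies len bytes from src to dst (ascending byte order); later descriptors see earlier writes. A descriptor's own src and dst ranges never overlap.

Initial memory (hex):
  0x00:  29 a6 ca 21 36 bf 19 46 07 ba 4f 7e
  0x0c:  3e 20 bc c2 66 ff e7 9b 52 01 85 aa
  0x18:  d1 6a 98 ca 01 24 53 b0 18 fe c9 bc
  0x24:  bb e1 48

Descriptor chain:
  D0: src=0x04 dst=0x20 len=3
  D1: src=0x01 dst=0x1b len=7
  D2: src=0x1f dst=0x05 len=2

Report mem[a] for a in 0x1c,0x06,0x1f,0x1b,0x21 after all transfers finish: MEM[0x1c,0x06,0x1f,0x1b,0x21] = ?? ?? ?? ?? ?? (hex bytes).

#0 dst[0x20+3] := {0x36,0xbf,0x19}
#1 dst[0x1b+7] := {0xa6,0xca,0x21,0x36,0xbf,0x19,0x46}
#2 dst[0x05+2] := {0xbf,0x19}
query mem[0x1c]=0xca, mem[0x06]=0x19, mem[0x1f]=0xbf, mem[0x1b]=0xa6, mem[0x21]=0x46

MEM[0x1c,0x06,0x1f,0x1b,0x21] = ca 19 bf a6 46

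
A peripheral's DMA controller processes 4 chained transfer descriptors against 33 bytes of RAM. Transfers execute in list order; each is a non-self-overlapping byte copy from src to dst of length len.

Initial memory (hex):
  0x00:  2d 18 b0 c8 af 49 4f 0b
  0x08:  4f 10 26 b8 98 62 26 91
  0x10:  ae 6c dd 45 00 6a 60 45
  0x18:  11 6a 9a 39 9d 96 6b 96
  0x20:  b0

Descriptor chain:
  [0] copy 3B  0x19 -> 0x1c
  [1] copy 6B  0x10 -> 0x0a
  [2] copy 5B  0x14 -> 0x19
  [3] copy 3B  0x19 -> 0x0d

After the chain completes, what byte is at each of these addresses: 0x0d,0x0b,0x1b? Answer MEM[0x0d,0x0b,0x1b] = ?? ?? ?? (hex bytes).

#0 dst[0x1c+3] := {0x6a,0x9a,0x39}
#1 dst[0x0a+6] := {0xae,0x6c,0xdd,0x45,0x00,0x6a}
#2 dst[0x19+5] := {0x00,0x6a,0x60,0x45,0x11}
#3 dst[0x0d+3] := {0x00,0x6a,0x60}
query mem[0x0d]=0x00, mem[0x0b]=0x6c, mem[0x1b]=0x60

MEM[0x0d,0x0b,0x1b] = 00 6c 60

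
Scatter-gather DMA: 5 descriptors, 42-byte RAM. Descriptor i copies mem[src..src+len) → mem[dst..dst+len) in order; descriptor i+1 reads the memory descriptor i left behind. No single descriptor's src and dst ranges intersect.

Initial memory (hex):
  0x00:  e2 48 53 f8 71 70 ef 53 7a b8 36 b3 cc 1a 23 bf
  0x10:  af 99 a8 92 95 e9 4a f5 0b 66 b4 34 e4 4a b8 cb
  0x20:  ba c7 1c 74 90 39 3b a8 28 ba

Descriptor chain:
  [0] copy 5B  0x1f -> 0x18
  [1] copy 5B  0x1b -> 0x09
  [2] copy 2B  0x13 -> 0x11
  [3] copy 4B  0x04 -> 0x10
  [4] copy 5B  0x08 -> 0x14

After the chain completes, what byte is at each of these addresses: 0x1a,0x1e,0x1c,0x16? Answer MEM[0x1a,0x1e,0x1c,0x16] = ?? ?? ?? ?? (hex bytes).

MEM[0x1a,0x1e,0x1c,0x16] = c7 b8 74 74

  after D0: wrote 5B at 0x18 = cbbac71c74
  after D1: wrote 5B at 0x09 = 1c744ab8cb
  after D2: wrote 2B at 0x11 = 9295
  after D3: wrote 4B at 0x10 = 7170ef53
  after D4: wrote 5B at 0x14 = 7a1c744ab8
query mem[0x1a]=0xc7, mem[0x1e]=0xb8, mem[0x1c]=0x74, mem[0x16]=0x74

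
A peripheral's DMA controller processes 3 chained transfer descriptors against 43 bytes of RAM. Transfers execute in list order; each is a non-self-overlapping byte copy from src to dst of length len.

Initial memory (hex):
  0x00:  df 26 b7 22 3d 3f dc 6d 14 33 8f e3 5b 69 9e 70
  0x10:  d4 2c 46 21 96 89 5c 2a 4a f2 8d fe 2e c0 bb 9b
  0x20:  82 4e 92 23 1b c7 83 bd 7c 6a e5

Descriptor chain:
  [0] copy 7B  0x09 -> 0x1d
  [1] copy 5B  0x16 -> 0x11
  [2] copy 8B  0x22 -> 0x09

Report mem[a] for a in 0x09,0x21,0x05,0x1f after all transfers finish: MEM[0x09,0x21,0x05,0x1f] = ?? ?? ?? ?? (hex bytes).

#0 dst[0x1d+7] := {0x33,0x8f,0xe3,0x5b,0x69,0x9e,0x70}
#1 dst[0x11+5] := {0x5c,0x2a,0x4a,0xf2,0x8d}
#2 dst[0x09+8] := {0x9e,0x70,0x1b,0xc7,0x83,0xbd,0x7c,0x6a}
query mem[0x09]=0x9e, mem[0x21]=0x69, mem[0x05]=0x3f, mem[0x1f]=0xe3

MEM[0x09,0x21,0x05,0x1f] = 9e 69 3f e3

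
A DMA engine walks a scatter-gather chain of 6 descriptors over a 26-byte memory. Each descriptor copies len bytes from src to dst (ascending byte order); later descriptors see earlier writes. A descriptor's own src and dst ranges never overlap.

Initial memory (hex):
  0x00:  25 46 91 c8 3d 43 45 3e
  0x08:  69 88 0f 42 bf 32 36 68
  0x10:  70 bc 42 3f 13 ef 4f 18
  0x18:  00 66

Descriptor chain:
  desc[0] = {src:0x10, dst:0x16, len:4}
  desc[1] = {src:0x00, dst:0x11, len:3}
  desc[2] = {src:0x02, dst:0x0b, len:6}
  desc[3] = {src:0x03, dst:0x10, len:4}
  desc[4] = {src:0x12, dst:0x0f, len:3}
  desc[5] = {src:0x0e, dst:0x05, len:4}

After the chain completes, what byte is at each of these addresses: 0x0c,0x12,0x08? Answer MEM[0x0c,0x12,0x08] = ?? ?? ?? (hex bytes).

[0] 0x10->0x16 len=4 : 70 bc 42 3f
[1] 0x00->0x11 len=3 : 25 46 91
[2] 0x02->0x0b len=6 : 91 c8 3d 43 45 3e
[3] 0x03->0x10 len=4 : c8 3d 43 45
[4] 0x12->0x0f len=3 : 43 45 13
[5] 0x0e->0x05 len=4 : 43 43 45 13
query mem[0x0c]=0xc8, mem[0x12]=0x43, mem[0x08]=0x13

MEM[0x0c,0x12,0x08] = c8 43 13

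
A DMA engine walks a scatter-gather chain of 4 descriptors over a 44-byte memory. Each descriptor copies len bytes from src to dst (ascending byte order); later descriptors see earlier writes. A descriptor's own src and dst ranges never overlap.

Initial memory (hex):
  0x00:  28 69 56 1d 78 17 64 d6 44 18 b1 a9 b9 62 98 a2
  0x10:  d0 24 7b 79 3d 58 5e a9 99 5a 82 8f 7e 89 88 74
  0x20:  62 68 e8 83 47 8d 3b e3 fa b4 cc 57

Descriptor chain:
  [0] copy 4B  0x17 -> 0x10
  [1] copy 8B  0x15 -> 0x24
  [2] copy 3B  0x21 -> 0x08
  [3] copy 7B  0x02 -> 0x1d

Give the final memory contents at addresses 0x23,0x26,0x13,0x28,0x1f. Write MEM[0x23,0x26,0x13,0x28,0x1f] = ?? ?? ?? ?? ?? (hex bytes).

MEM[0x23,0x26,0x13,0x28,0x1f] = 68 a9 82 5a 78

  after D0: wrote 4B at 0x10 = a9995a82
  after D1: wrote 8B at 0x24 = 585ea9995a828f7e
  after D2: wrote 3B at 0x08 = 68e883
  after D3: wrote 7B at 0x1d = 561d781764d668
query mem[0x23]=0x68, mem[0x26]=0xa9, mem[0x13]=0x82, mem[0x28]=0x5a, mem[0x1f]=0x78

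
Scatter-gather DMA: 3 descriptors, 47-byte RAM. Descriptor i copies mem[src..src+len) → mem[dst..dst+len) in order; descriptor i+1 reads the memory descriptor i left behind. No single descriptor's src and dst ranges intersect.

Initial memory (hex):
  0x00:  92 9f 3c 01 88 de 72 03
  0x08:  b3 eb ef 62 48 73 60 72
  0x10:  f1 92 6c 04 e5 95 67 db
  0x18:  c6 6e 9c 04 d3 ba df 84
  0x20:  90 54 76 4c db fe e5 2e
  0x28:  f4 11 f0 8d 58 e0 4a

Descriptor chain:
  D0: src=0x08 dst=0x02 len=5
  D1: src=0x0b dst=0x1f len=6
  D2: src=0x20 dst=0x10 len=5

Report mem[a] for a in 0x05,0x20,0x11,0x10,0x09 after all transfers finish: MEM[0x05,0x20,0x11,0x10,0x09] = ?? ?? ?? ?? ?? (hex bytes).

  after D0: wrote 5B at 0x02 = b3ebef6248
  after D1: wrote 6B at 0x1f = 6248736072f1
  after D2: wrote 5B at 0x10 = 48736072f1
query mem[0x05]=0x62, mem[0x20]=0x48, mem[0x11]=0x73, mem[0x10]=0x48, mem[0x09]=0xeb

MEM[0x05,0x20,0x11,0x10,0x09] = 62 48 73 48 eb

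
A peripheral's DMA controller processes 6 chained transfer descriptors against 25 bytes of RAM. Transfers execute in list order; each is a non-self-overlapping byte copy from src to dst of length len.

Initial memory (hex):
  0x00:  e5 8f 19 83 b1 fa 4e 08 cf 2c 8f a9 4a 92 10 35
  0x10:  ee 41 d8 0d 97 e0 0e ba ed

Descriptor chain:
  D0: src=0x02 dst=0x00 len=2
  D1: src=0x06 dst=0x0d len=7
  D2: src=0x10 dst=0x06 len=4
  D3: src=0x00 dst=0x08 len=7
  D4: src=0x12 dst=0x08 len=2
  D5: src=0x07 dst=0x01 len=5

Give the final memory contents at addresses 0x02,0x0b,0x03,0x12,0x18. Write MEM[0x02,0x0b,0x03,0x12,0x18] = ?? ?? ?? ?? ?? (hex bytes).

MEM[0x02,0x0b,0x03,0x12,0x18] = a9 83 4a a9 ed

  after D0: wrote 2B at 0x00 = 1983
  after D1: wrote 7B at 0x0d = 4e08cf2c8fa94a
  after D2: wrote 4B at 0x06 = 2c8fa94a
  after D3: wrote 7B at 0x08 = 19831983b1fa2c
  after D4: wrote 2B at 0x08 = a94a
  after D5: wrote 5B at 0x01 = 8fa94a1983
query mem[0x02]=0xa9, mem[0x0b]=0x83, mem[0x03]=0x4a, mem[0x12]=0xa9, mem[0x18]=0xed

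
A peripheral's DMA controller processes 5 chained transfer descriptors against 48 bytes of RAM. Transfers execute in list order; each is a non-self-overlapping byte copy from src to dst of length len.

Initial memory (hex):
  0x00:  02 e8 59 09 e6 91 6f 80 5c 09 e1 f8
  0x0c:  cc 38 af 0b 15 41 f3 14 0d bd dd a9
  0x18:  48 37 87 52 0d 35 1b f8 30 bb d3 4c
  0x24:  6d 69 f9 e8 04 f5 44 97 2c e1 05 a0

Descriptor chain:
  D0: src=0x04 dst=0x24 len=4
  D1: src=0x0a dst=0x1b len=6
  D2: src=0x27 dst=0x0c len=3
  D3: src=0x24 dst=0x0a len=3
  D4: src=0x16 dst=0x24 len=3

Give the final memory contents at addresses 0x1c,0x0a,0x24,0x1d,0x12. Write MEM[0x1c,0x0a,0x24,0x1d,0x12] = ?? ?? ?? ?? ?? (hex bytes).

MEM[0x1c,0x0a,0x24,0x1d,0x12] = f8 e6 dd cc f3

[0] 0x04->0x24 len=4 : e6 91 6f 80
[1] 0x0a->0x1b len=6 : e1 f8 cc 38 af 0b
[2] 0x27->0x0c len=3 : 80 04 f5
[3] 0x24->0x0a len=3 : e6 91 6f
[4] 0x16->0x24 len=3 : dd a9 48
query mem[0x1c]=0xf8, mem[0x0a]=0xe6, mem[0x24]=0xdd, mem[0x1d]=0xcc, mem[0x12]=0xf3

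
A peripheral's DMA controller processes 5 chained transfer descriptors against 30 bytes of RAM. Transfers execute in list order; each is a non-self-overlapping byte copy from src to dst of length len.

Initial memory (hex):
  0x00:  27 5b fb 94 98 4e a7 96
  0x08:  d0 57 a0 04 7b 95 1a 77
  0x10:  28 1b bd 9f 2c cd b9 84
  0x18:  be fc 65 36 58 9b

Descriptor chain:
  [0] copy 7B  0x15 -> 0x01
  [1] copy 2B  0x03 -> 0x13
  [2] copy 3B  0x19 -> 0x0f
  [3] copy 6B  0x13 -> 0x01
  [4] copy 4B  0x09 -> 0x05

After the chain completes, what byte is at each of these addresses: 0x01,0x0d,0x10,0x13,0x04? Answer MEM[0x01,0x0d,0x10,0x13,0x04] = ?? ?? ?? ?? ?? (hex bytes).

MEM[0x01,0x0d,0x10,0x13,0x04] = 84 95 65 84 b9

  after D0: wrote 7B at 0x01 = cdb984befc6536
  after D1: wrote 2B at 0x13 = 84be
  after D2: wrote 3B at 0x0f = fc6536
  after D3: wrote 6B at 0x01 = 84becdb984be
  after D4: wrote 4B at 0x05 = 57a0047b
query mem[0x01]=0x84, mem[0x0d]=0x95, mem[0x10]=0x65, mem[0x13]=0x84, mem[0x04]=0xb9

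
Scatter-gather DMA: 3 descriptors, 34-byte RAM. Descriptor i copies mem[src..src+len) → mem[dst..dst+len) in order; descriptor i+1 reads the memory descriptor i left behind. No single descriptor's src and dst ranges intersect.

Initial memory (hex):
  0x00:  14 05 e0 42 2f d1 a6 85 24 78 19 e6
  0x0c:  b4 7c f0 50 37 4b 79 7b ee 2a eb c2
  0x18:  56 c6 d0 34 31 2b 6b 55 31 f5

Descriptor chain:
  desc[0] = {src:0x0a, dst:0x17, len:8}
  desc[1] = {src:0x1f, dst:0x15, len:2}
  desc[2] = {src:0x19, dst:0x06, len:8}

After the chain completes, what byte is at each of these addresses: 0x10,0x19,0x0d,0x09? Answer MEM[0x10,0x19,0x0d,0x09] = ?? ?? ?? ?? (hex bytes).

D0: mem[0x17..0x1e] <- [19 e6 b4 7c f0 50 37 4b]
D1: mem[0x15..0x16] <- [55 31]
D2: mem[0x06..0x0d] <- [b4 7c f0 50 37 4b 55 31]
query mem[0x10]=0x37, mem[0x19]=0xb4, mem[0x0d]=0x31, mem[0x09]=0x50

MEM[0x10,0x19,0x0d,0x09] = 37 b4 31 50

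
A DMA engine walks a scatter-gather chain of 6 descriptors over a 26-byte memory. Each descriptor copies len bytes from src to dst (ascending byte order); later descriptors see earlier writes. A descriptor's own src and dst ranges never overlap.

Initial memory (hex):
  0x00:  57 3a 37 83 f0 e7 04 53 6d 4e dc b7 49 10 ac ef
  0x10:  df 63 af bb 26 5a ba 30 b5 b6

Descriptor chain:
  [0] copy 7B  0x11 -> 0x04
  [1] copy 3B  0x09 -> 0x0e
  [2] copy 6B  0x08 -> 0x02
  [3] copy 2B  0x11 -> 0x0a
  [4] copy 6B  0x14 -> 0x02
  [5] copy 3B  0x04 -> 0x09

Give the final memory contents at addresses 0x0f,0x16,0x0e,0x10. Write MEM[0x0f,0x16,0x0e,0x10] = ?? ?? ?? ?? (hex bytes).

MEM[0x0f,0x16,0x0e,0x10] = 30 ba ba b7

  after D0: wrote 7B at 0x04 = 63afbb265aba30
  after D1: wrote 3B at 0x0e = ba30b7
  after D2: wrote 6B at 0x02 = 5aba30b74910
  after D3: wrote 2B at 0x0a = 63af
  after D4: wrote 6B at 0x02 = 265aba30b5b6
  after D5: wrote 3B at 0x09 = ba30b5
query mem[0x0f]=0x30, mem[0x16]=0xba, mem[0x0e]=0xba, mem[0x10]=0xb7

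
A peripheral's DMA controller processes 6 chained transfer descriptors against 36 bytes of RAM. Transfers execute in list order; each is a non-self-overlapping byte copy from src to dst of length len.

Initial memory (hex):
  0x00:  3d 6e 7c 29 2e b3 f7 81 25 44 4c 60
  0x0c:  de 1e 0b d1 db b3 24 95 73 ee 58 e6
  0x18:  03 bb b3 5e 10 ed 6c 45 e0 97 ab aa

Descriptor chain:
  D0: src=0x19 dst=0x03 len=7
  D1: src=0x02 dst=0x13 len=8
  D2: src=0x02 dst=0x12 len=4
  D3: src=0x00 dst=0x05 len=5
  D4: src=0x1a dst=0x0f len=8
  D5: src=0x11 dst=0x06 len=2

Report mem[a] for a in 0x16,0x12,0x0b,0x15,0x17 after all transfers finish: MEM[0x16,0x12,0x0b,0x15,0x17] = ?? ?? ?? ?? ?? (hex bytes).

MEM[0x16,0x12,0x0b,0x15,0x17] = 97 ed 60 e0 10

  after D0: wrote 7B at 0x03 = bbb35e10ed6c45
  after D1: wrote 8B at 0x13 = 7cbbb35e10ed6c45
  after D2: wrote 4B at 0x12 = 7cbbb35e
  after D3: wrote 5B at 0x05 = 3d6e7cbbb3
  after D4: wrote 8B at 0x0f = 455e10ed6c45e097
  after D5: wrote 2B at 0x06 = 10ed
query mem[0x16]=0x97, mem[0x12]=0xed, mem[0x0b]=0x60, mem[0x15]=0xe0, mem[0x17]=0x10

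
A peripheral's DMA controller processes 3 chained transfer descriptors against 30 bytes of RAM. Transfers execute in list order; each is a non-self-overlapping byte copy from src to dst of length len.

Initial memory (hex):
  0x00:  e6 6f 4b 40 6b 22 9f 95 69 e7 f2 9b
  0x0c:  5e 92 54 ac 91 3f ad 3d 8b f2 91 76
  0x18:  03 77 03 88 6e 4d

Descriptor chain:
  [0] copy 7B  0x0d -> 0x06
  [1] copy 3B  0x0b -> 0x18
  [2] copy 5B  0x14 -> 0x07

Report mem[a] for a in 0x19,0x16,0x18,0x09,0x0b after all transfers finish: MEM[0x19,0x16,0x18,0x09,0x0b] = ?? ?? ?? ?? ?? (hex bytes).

MEM[0x19,0x16,0x18,0x09,0x0b] = 3d 91 ad 91 ad

[0] 0x0d->0x06 len=7 : 92 54 ac 91 3f ad 3d
[1] 0x0b->0x18 len=3 : ad 3d 92
[2] 0x14->0x07 len=5 : 8b f2 91 76 ad
query mem[0x19]=0x3d, mem[0x16]=0x91, mem[0x18]=0xad, mem[0x09]=0x91, mem[0x0b]=0xad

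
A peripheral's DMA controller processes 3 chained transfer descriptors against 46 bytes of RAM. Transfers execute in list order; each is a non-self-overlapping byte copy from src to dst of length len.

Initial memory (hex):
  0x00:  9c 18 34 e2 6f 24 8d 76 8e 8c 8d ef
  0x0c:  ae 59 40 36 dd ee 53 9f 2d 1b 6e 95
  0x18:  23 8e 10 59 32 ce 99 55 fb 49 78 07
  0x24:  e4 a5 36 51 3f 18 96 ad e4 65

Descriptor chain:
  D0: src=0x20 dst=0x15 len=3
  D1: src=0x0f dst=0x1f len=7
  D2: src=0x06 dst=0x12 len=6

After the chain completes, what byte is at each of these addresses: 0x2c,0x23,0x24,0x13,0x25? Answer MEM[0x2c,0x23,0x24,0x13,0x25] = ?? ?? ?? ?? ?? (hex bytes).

[0] 0x20->0x15 len=3 : fb 49 78
[1] 0x0f->0x1f len=7 : 36 dd ee 53 9f 2d fb
[2] 0x06->0x12 len=6 : 8d 76 8e 8c 8d ef
query mem[0x2c]=0xe4, mem[0x23]=0x9f, mem[0x24]=0x2d, mem[0x13]=0x76, mem[0x25]=0xfb

MEM[0x2c,0x23,0x24,0x13,0x25] = e4 9f 2d 76 fb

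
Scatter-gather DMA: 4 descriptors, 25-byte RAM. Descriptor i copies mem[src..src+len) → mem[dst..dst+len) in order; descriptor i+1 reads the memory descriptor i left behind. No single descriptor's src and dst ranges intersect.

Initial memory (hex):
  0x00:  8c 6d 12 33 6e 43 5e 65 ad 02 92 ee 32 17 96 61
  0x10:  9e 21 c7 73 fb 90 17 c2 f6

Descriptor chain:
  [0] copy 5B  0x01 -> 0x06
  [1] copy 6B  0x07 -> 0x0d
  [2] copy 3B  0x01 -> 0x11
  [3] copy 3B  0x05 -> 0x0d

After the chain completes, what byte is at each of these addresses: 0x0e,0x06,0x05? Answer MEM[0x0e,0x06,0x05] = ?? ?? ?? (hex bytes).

#0 dst[0x06+5] := {0x6d,0x12,0x33,0x6e,0x43}
#1 dst[0x0d+6] := {0x12,0x33,0x6e,0x43,0xee,0x32}
#2 dst[0x11+3] := {0x6d,0x12,0x33}
#3 dst[0x0d+3] := {0x43,0x6d,0x12}
query mem[0x0e]=0x6d, mem[0x06]=0x6d, mem[0x05]=0x43

MEM[0x0e,0x06,0x05] = 6d 6d 43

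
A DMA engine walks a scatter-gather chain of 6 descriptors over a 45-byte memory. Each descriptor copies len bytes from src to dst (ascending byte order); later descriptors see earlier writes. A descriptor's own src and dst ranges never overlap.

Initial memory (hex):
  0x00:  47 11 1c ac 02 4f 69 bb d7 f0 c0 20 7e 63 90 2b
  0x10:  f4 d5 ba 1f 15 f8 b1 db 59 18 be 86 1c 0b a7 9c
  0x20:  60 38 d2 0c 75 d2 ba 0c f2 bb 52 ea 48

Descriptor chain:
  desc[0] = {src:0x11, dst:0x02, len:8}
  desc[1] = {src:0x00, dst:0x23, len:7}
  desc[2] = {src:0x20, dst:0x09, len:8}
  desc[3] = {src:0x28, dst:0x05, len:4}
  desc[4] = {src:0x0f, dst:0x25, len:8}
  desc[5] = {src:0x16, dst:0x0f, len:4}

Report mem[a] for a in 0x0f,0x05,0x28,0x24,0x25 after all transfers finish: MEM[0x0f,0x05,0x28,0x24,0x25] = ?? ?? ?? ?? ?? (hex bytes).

MEM[0x0f,0x05,0x28,0x24,0x25] = b1 15 ba 11 ba

[0] 0x11->0x02 len=8 : d5 ba 1f 15 f8 b1 db 59
[1] 0x00->0x23 len=7 : 47 11 d5 ba 1f 15 f8
[2] 0x20->0x09 len=8 : 60 38 d2 47 11 d5 ba 1f
[3] 0x28->0x05 len=4 : 15 f8 52 ea
[4] 0x0f->0x25 len=8 : ba 1f d5 ba 1f 15 f8 b1
[5] 0x16->0x0f len=4 : b1 db 59 18
query mem[0x0f]=0xb1, mem[0x05]=0x15, mem[0x28]=0xba, mem[0x24]=0x11, mem[0x25]=0xba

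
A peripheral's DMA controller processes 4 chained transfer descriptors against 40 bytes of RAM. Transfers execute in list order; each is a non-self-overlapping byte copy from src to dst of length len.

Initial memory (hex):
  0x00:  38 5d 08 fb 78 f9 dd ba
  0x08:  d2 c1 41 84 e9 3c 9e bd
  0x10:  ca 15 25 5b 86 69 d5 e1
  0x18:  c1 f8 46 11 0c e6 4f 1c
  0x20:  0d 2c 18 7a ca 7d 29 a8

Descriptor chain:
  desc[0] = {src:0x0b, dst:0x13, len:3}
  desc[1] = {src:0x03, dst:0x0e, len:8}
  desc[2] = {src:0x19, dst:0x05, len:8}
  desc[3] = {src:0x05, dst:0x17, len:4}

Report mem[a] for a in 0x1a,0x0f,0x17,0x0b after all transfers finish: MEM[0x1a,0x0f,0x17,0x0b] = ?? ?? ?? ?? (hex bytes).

MEM[0x1a,0x0f,0x17,0x0b] = 0c 78 f8 1c

[0] 0x0b->0x13 len=3 : 84 e9 3c
[1] 0x03->0x0e len=8 : fb 78 f9 dd ba d2 c1 41
[2] 0x19->0x05 len=8 : f8 46 11 0c e6 4f 1c 0d
[3] 0x05->0x17 len=4 : f8 46 11 0c
query mem[0x1a]=0x0c, mem[0x0f]=0x78, mem[0x17]=0xf8, mem[0x0b]=0x1c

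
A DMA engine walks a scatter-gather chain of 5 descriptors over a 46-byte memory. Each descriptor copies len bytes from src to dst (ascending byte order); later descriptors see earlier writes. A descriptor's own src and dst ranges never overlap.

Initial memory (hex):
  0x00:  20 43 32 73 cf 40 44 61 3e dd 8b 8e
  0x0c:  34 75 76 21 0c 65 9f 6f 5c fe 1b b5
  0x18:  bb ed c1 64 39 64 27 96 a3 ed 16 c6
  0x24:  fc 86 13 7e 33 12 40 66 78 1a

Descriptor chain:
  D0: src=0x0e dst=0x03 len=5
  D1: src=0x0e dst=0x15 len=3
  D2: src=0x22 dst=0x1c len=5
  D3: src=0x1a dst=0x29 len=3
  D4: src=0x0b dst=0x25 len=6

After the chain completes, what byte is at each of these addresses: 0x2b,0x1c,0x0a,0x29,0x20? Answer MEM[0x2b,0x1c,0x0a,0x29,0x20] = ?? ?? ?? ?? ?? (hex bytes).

#0 dst[0x03+5] := {0x76,0x21,0x0c,0x65,0x9f}
#1 dst[0x15+3] := {0x76,0x21,0x0c}
#2 dst[0x1c+5] := {0x16,0xc6,0xfc,0x86,0x13}
#3 dst[0x29+3] := {0xc1,0x64,0x16}
#4 dst[0x25+6] := {0x8e,0x34,0x75,0x76,0x21,0x0c}
query mem[0x2b]=0x16, mem[0x1c]=0x16, mem[0x0a]=0x8b, mem[0x29]=0x21, mem[0x20]=0x13

MEM[0x2b,0x1c,0x0a,0x29,0x20] = 16 16 8b 21 13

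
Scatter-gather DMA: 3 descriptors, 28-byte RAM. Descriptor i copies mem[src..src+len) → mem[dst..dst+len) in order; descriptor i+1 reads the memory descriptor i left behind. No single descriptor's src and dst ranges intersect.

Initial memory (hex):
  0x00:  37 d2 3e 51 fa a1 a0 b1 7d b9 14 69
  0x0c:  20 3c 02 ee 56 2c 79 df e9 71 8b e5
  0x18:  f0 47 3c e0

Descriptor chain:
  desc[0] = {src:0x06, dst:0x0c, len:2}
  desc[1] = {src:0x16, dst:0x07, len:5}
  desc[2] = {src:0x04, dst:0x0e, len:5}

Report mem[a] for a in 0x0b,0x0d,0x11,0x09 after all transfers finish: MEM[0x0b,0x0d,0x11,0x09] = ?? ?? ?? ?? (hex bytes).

MEM[0x0b,0x0d,0x11,0x09] = 3c b1 8b f0

  after D0: wrote 2B at 0x0c = a0b1
  after D1: wrote 5B at 0x07 = 8be5f0473c
  after D2: wrote 5B at 0x0e = faa1a08be5
query mem[0x0b]=0x3c, mem[0x0d]=0xb1, mem[0x11]=0x8b, mem[0x09]=0xf0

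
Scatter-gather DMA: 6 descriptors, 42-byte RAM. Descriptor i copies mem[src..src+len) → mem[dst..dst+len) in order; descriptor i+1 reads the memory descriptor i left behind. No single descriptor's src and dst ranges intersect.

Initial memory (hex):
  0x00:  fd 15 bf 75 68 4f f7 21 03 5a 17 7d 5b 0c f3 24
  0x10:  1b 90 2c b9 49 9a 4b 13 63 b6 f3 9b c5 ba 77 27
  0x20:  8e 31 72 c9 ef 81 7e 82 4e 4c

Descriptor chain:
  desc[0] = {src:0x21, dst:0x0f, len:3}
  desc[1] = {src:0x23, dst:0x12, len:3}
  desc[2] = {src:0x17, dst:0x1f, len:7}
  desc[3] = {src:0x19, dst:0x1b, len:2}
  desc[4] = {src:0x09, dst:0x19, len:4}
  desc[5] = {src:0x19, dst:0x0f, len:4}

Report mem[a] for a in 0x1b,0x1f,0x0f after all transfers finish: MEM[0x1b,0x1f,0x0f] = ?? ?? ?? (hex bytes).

MEM[0x1b,0x1f,0x0f] = 7d 13 5a

  after D0: wrote 3B at 0x0f = 3172c9
  after D1: wrote 3B at 0x12 = c9ef81
  after D2: wrote 7B at 0x1f = 1363b6f39bc5ba
  after D3: wrote 2B at 0x1b = b6f3
  after D4: wrote 4B at 0x19 = 5a177d5b
  after D5: wrote 4B at 0x0f = 5a177d5b
query mem[0x1b]=0x7d, mem[0x1f]=0x13, mem[0x0f]=0x5a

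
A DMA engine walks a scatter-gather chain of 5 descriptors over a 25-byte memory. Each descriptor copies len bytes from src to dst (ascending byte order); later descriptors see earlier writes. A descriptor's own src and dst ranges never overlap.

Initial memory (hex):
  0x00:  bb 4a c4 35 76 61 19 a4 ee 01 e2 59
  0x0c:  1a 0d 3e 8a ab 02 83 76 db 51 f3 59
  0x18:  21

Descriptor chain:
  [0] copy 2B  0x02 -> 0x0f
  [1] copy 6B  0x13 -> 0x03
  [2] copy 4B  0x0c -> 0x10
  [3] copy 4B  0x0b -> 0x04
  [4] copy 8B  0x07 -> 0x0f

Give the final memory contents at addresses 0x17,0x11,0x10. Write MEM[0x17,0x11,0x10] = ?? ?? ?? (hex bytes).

MEM[0x17,0x11,0x10] = 59 01 21

D0: mem[0x0f..0x10] <- [c4 35]
D1: mem[0x03..0x08] <- [76 db 51 f3 59 21]
D2: mem[0x10..0x13] <- [1a 0d 3e c4]
D3: mem[0x04..0x07] <- [59 1a 0d 3e]
D4: mem[0x0f..0x16] <- [3e 21 01 e2 59 1a 0d 3e]
query mem[0x17]=0x59, mem[0x11]=0x01, mem[0x10]=0x21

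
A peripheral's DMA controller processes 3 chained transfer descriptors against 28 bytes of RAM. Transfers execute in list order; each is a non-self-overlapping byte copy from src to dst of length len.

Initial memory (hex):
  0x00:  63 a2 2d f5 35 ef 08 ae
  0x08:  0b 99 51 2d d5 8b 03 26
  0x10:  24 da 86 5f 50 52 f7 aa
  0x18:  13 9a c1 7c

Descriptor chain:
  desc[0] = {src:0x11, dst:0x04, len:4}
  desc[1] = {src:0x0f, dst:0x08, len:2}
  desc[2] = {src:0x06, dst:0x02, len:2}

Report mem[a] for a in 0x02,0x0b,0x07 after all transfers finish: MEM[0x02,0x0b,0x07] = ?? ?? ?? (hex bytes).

#0 dst[0x04+4] := {0xda,0x86,0x5f,0x50}
#1 dst[0x08+2] := {0x26,0x24}
#2 dst[0x02+2] := {0x5f,0x50}
query mem[0x02]=0x5f, mem[0x0b]=0x2d, mem[0x07]=0x50

MEM[0x02,0x0b,0x07] = 5f 2d 50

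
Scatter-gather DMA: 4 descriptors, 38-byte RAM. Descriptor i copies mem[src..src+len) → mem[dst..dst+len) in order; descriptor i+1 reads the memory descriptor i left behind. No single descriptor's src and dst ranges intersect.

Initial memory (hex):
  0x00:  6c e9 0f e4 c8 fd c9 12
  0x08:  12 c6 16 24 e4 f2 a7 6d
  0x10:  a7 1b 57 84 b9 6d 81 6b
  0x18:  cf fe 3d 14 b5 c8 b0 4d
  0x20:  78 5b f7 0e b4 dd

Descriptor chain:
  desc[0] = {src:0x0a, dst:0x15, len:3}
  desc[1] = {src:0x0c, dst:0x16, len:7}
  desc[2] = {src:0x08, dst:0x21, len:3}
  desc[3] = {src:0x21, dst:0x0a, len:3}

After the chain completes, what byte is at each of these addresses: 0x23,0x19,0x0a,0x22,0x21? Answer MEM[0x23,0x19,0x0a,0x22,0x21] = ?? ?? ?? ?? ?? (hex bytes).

#0 dst[0x15+3] := {0x16,0x24,0xe4}
#1 dst[0x16+7] := {0xe4,0xf2,0xa7,0x6d,0xa7,0x1b,0x57}
#2 dst[0x21+3] := {0x12,0xc6,0x16}
#3 dst[0x0a+3] := {0x12,0xc6,0x16}
query mem[0x23]=0x16, mem[0x19]=0x6d, mem[0x0a]=0x12, mem[0x22]=0xc6, mem[0x21]=0x12

MEM[0x23,0x19,0x0a,0x22,0x21] = 16 6d 12 c6 12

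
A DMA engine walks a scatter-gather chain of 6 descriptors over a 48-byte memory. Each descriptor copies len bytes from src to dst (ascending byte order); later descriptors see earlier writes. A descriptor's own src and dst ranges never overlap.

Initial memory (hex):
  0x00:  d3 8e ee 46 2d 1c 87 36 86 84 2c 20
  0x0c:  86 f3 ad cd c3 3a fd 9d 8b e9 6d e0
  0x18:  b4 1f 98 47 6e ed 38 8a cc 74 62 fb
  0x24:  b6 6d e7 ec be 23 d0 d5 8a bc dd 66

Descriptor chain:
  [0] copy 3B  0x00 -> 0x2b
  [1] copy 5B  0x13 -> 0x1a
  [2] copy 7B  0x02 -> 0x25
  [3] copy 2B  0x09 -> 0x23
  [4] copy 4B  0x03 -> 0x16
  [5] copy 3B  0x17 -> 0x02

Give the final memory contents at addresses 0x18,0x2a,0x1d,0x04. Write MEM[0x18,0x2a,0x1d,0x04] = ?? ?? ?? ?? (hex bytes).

MEM[0x18,0x2a,0x1d,0x04] = 1c 36 6d 87

D0: mem[0x2b..0x2d] <- [d3 8e ee]
D1: mem[0x1a..0x1e] <- [9d 8b e9 6d e0]
D2: mem[0x25..0x2b] <- [ee 46 2d 1c 87 36 86]
D3: mem[0x23..0x24] <- [84 2c]
D4: mem[0x16..0x19] <- [46 2d 1c 87]
D5: mem[0x02..0x04] <- [2d 1c 87]
query mem[0x18]=0x1c, mem[0x2a]=0x36, mem[0x1d]=0x6d, mem[0x04]=0x87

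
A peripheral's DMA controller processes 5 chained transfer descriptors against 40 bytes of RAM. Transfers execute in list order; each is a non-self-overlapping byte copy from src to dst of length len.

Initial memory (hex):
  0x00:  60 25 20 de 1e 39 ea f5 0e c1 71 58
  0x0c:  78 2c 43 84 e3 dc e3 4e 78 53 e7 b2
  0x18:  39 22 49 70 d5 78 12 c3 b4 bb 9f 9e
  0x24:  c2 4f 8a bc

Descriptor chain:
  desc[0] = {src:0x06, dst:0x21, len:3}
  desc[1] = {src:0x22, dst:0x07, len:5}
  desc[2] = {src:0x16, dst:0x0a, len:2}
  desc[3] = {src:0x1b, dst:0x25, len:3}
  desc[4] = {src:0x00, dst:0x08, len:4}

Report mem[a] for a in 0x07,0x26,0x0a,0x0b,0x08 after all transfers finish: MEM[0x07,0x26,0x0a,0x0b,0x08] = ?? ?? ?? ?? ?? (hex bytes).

MEM[0x07,0x26,0x0a,0x0b,0x08] = f5 d5 20 de 60

D0: mem[0x21..0x23] <- [ea f5 0e]
D1: mem[0x07..0x0b] <- [f5 0e c2 4f 8a]
D2: mem[0x0a..0x0b] <- [e7 b2]
D3: mem[0x25..0x27] <- [70 d5 78]
D4: mem[0x08..0x0b] <- [60 25 20 de]
query mem[0x07]=0xf5, mem[0x26]=0xd5, mem[0x0a]=0x20, mem[0x0b]=0xde, mem[0x08]=0x60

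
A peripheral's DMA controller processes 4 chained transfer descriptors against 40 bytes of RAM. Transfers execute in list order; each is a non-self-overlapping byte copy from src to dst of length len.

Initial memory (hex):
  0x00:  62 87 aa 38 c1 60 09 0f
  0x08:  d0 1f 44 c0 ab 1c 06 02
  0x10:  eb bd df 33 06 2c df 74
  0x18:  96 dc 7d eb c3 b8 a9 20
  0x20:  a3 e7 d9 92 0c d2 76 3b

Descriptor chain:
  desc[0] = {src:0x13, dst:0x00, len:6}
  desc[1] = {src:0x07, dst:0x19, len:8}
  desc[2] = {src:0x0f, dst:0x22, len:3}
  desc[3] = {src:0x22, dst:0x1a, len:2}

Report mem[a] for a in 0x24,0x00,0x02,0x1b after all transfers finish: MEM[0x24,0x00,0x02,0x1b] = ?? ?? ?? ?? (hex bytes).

[0] 0x13->0x00 len=6 : 33 06 2c df 74 96
[1] 0x07->0x19 len=8 : 0f d0 1f 44 c0 ab 1c 06
[2] 0x0f->0x22 len=3 : 02 eb bd
[3] 0x22->0x1a len=2 : 02 eb
query mem[0x24]=0xbd, mem[0x00]=0x33, mem[0x02]=0x2c, mem[0x1b]=0xeb

MEM[0x24,0x00,0x02,0x1b] = bd 33 2c eb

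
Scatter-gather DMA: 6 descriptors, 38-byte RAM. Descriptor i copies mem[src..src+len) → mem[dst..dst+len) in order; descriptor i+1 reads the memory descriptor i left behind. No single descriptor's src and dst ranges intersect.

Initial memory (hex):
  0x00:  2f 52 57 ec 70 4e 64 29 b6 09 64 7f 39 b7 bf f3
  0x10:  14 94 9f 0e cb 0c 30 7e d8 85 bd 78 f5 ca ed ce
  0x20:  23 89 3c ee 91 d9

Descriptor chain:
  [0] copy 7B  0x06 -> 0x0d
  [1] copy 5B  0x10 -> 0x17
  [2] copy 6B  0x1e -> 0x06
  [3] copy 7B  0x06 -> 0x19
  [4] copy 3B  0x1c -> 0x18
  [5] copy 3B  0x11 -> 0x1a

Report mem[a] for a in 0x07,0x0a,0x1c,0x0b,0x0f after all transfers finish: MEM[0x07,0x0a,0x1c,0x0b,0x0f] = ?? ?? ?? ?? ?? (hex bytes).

MEM[0x07,0x0a,0x1c,0x0b,0x0f] = ce 3c 39 ee b6

D0: mem[0x0d..0x13] <- [64 29 b6 09 64 7f 39]
D1: mem[0x17..0x1b] <- [09 64 7f 39 cb]
D2: mem[0x06..0x0b] <- [ed ce 23 89 3c ee]
D3: mem[0x19..0x1f] <- [ed ce 23 89 3c ee 39]
D4: mem[0x18..0x1a] <- [89 3c ee]
D5: mem[0x1a..0x1c] <- [64 7f 39]
query mem[0x07]=0xce, mem[0x0a]=0x3c, mem[0x1c]=0x39, mem[0x0b]=0xee, mem[0x0f]=0xb6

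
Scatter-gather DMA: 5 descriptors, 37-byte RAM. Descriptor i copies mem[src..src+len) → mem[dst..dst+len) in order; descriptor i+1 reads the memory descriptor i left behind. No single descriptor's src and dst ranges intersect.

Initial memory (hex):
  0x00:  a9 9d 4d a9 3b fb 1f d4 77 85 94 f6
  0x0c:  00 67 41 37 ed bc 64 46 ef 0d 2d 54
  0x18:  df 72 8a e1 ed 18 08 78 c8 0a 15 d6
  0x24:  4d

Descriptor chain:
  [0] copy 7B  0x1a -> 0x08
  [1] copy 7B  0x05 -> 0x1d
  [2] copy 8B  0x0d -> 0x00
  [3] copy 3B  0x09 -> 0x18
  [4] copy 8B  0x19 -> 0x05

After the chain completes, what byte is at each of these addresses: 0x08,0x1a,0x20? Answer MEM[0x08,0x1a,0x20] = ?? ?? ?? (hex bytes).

MEM[0x08,0x1a,0x20] = ed 18 8a

  after D0: wrote 7B at 0x08 = 8ae1ed180878c8
  after D1: wrote 7B at 0x1d = fb1fd48ae1ed18
  after D2: wrote 8B at 0x00 = 78c837edbc6446ef
  after D3: wrote 3B at 0x18 = e1ed18
  after D4: wrote 8B at 0x05 = ed18e1edfb1fd48a
query mem[0x08]=0xed, mem[0x1a]=0x18, mem[0x20]=0x8a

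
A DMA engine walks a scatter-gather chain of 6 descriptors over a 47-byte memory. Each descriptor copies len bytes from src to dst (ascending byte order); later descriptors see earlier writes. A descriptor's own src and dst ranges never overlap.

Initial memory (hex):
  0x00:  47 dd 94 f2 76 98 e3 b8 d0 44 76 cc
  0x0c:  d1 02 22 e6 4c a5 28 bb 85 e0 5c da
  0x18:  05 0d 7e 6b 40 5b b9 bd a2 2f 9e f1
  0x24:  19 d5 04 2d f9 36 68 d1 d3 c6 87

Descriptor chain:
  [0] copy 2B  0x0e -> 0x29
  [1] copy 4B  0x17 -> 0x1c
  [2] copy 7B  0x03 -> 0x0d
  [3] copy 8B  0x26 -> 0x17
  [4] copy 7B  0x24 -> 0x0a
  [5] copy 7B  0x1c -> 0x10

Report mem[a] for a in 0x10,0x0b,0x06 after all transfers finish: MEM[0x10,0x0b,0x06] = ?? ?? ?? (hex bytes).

MEM[0x10,0x0b,0x06] = d1 d5 e3

  after D0: wrote 2B at 0x29 = 22e6
  after D1: wrote 4B at 0x1c = da050d7e
  after D2: wrote 7B at 0x0d = f27698e3b8d044
  after D3: wrote 8B at 0x17 = 042df922e6d1d3c6
  after D4: wrote 7B at 0x0a = 19d5042df922e6
  after D5: wrote 7B at 0x10 = d1d3c67ea22f9e
query mem[0x10]=0xd1, mem[0x0b]=0xd5, mem[0x06]=0xe3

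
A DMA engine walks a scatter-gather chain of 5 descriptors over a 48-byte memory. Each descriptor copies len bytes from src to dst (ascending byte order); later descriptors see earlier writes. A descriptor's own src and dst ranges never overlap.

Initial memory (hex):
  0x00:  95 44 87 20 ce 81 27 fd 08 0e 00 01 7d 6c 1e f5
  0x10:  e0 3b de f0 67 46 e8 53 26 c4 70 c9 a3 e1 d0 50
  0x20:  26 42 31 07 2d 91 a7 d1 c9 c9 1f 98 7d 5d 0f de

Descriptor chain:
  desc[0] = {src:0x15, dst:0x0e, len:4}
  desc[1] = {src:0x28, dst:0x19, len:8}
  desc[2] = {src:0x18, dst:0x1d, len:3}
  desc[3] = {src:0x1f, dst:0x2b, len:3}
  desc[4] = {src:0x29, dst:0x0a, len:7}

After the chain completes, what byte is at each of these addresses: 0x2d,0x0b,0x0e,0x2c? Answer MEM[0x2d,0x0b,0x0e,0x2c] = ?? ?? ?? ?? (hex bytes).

#0 dst[0x0e+4] := {0x46,0xe8,0x53,0x26}
#1 dst[0x19+8] := {0xc9,0xc9,0x1f,0x98,0x7d,0x5d,0x0f,0xde}
#2 dst[0x1d+3] := {0x26,0xc9,0xc9}
#3 dst[0x2b+3] := {0xc9,0xde,0x42}
#4 dst[0x0a+7] := {0xc9,0x1f,0xc9,0xde,0x42,0x0f,0xde}
query mem[0x2d]=0x42, mem[0x0b]=0x1f, mem[0x0e]=0x42, mem[0x2c]=0xde

MEM[0x2d,0x0b,0x0e,0x2c] = 42 1f 42 de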